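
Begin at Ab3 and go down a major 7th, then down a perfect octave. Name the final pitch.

Ab3 down a major seventh → Bbb2 (11 semitones).
Down a perfect octave from Bbb2: Bbb1 (12 semitones down).

Bbb1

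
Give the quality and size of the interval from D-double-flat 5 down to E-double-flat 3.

Descending from Dbb5 to Ebb3 is the same interval as ascending Ebb3 to Dbb5.
E to D spans seven letter names (E-F-G-A-B-C-D), plus an octave, so the interval is some kind of fourteenth.
Ebb3 to Dbb5 is 22 semitones, a half step short of the major fourteenth (23), so this is minor.
(Equivalently, a compound minor seventh: a minor seventh plus an octave.)

minor fourteenth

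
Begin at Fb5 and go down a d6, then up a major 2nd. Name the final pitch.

B4

Down a diminished sixth from Fb5: A4 (7 semitones down).
A4 up a major second → B4 (2 semitones).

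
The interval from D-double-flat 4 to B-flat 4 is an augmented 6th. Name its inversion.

diminished 3rd

Inverted interval numbers add to nine, so a sixth pairs with a third (6 + 3 = 9).
Quality inverts too: augmented becomes diminished. That makes the inversion a diminished third.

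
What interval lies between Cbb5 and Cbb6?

perfect octave

C to C is the same letter name, plus an octave: an octave.
The perfect octave spans 12 semitones, and Cbb5 to Cbb6 is exactly 12 semitones — so this is a perfect octave.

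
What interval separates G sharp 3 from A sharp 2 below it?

Descending from G#3 to A#2 is the same interval as ascending A#2 to G#3.
A to G spans seven letter names (A-B-C-D-E-F-G) — that makes it a seventh of some quality.
A major seventh would be 11 semitones, but A#2 to G#3 is 10 — one semitone narrower, making it a minor seventh.

m7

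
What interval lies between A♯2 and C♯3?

minor 3rd

A to C spans three letter names (A-B-C) — that makes it a third of some quality.
At 3 semitones, A#2→C#3 falls one short of a major third: minor.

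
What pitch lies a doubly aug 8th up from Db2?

D#3

An octave keeps the letter name D, an octave up from D.
Moving 14 semitones up from Db2 (the size of a doubly augmented octave) reaches D#3.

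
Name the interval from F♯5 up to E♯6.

major seventh

F to E spans seven letter names (F-G-A-B-C-D-E), so the interval is some kind of seventh.
The major seventh spans 11 semitones, and F#5 to E#6 is exactly 11 semitones — so this is a major seventh.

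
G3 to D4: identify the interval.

P5

G to D spans five letter names (G-A-B-C-D), so the interval is some kind of fifth.
The perfect fifth spans 7 semitones, and G3 to D4 is exactly 7 semitones — so this is a perfect fifth.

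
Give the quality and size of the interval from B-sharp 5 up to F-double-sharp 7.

B to F spans five letter names (B-C-D-E-F), plus an octave, so the interval is some kind of twelfth.
The perfect twelfth spans 19 semitones, and B#5 to F##7 is exactly 19 semitones — so this is a perfect twelfth.
(Equivalently, a compound perfect fifth: a perfect fifth plus an octave.)

perfect 12th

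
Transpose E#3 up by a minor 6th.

Six letter names up from E: C.
A minor sixth is 8 semitones; 8 semitones up from E#3 gives C#4.

C#4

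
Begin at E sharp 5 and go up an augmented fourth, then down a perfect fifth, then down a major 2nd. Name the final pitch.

C double-sharp 5

E#5 up an augmented fourth → A##5 (6 semitones).
A perfect fifth down from A##5 is D##5.
Down a major second from D##5: C##5 (2 semitones down).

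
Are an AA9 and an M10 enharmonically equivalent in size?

A doubly augmented ninth spans 16 semitones, and a major tenth also spans 16 semitones — they're enharmonic.

Yes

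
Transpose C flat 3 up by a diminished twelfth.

G double-flat 4

The twelfth's letter: C up five letter names plus an octave → G.
A diminished twelfth spans 18 semitones, so from Cb3 the target pitch is Gbb4.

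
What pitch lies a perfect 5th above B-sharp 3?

The fifth takes the letter from B up to F.
A perfect fifth is 7 semitones; 7 semitones up from B#3 gives F##4.

F-double-sharp 4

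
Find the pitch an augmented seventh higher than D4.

Counting seven letter names up from D lands on C.
An augmented seventh spans 12 semitones, so from D4 the target pitch is C##5.

C##5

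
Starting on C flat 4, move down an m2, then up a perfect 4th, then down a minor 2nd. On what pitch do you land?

D 4

A minor second down from Cb4 is Bb3.
A perfect fourth up from Bb3 is Eb4.
A minor second down from Eb4 is D4.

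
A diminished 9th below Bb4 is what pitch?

Two letters down from B (plus an octave) reaches A.
A diminished ninth spans 12 semitones, so from Bb4 the target pitch is A#3.

A#3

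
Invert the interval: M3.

The rule of nine gives the new number: 9 − 3 = 6, so a third becomes a sixth.
Quality inverts too: major becomes minor. That makes the inversion a minor sixth.

m6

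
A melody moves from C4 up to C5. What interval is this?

P8

C to C is the same letter name, plus an octave: an octave.
C4 to C5 is 12 semitones, matching the perfect octave exactly, so the quality is perfect.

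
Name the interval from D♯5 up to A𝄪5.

A5

D to A spans five letter names (D-E-F-G-A), so the interval is some kind of fifth.
The perfect fifth is 7 semitones; here we have 8, one semitone wider: augmented.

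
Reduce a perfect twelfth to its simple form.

Subtracting seven from the interval number removes an octave: 12 − 7 = 5.
So a perfect twelfth is an octave plus a perfect fifth. The quality is unchanged.

perfect 5th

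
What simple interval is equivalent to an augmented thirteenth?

Each octave removed subtracts seven from the number: 13 − 7 = 6.
So an augmented thirteenth is an octave plus an augmented sixth. The quality is unchanged.

augmented 6th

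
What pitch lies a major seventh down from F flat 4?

Seven letter names down from F: G.
A major seventh spans 11 semitones, so from Fb4 the target pitch is Gbb3.

G double-flat 3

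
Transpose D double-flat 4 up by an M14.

C flat 6

The fourteenth's letter: D up seven letter names plus an octave → C.
Moving 23 semitones up from Dbb4 (the size of a major fourteenth) reaches Cb6.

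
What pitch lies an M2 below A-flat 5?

G-flat 5

Two letter names down from A: G.
A major second spans 2 semitones, so from Ab5 the target pitch is Gb5.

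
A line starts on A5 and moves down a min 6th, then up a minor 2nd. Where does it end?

A minor sixth down from A5 is C#5.
Up a minor second from C#5: D5 (1 semitone up).

D5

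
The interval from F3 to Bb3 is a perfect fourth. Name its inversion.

perfect 5th

The rule of nine gives the new number: 9 − 4 = 5, so a fourth becomes a fifth.
Quality inverts too: perfect stays perfect. That makes the inversion a perfect fifth.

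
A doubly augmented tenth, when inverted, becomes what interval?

First reduce the compound doubly augmented tenth to its simple form, a doubly augmented third.
Interval numbers invert to sum to nine: 3 + 6 = 9, so a third inverts to a sixth.
And doubly augmented becomes doubly diminished under inversion, so we get a doubly diminished sixth.

dd6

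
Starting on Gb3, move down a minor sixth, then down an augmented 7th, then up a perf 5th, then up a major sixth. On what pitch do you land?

Gb3 down a minor sixth → Bb2 (8 semitones).
Down an augmented seventh from Bb2: Cbb2 (12 semitones down).
Cbb2 up a perfect fifth → Gbb2 (7 semitones).
Up a major sixth from Gbb2: Ebb3 (9 semitones up).

Ebb3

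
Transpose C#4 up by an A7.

The seventh takes the letter from C up to B.
An augmented seventh is 12 semitones; 12 semitones up from C#4 gives B##4.

B##4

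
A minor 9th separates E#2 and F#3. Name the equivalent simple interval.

Subtracting seven from the interval number removes an octave: 9 − 7 = 2.
So a minor ninth is an octave plus a minor second. The quality is unchanged.

minor second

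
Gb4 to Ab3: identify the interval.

minor seventh

Descending from Gb4 to Ab3 is the same interval as ascending Ab3 to Gb4.
A to G spans seven letter names (A-B-C-D-E-F-G) — that makes it a seventh of some quality.
A major seventh would be 11 semitones, but Ab3 to Gb4 is 10 — one semitone narrower, making it a minor seventh.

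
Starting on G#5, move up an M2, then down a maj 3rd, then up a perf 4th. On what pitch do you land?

B5

A major second up from G#5 is A#5.
Down a major third from A#5: F#5 (4 semitones down).
F#5 up a perfect fourth → B5 (5 semitones).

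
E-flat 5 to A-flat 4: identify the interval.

P5

Descending from Eb5 to Ab4 is the same interval as ascending Ab4 to Eb5.
A to E spans five letter names (A-B-C-D-E): a fifth.
Ab4 to Eb5 is 7 semitones, matching the perfect fifth exactly, so the quality is perfect.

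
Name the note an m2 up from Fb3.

Gbb3

Counting two letter names up from F lands on G.
A minor second spans 1 semitone, so from Fb3 the target pitch is Gbb3.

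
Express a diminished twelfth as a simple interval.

Subtracting seven from the interval number removes an octave: 12 − 7 = 5.
So a diminished twelfth is an octave plus a diminished fifth. The quality is unchanged.

d5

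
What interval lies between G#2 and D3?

G to D spans five letter names (G-A-B-C-D): a fifth.
G#2 to D3 spans 6 semitones — one semitone narrower than the perfect fifth (7) — giving a diminished fifth.

diminished 5th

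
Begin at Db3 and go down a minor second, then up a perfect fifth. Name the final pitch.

G3

A minor second down from Db3 is C3.
A perfect fifth up from C3 is G3.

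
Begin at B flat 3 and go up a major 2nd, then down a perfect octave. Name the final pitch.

Bb3 up a major second → C4 (2 semitones).
C4 down a perfect octave → C3 (12 semitones).

C 3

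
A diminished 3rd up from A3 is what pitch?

Cb4

Three letter names up from A: C.
Moving 2 semitones up from A3 (the size of a diminished third) reaches Cb4.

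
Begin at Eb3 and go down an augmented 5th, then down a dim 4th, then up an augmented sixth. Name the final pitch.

An augmented fifth down from Eb3 is Abb2.
A diminished fourth down from Abb2 is Eb2.
Eb2 up an augmented sixth → C#3 (10 semitones).

C#3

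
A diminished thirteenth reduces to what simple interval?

diminished 6th

Subtracting seven from the interval number removes an octave: 13 − 7 = 6.
So a diminished thirteenth is an octave plus a diminished sixth. The quality is unchanged.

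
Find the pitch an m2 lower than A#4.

G##4

Counting two letter names down from A lands on G.
A minor second is 1 semitone; 1 semitone down from A#4 gives G##4.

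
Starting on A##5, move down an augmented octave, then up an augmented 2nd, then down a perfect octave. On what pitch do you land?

B##3

Down an augmented octave from A##5: A#4 (13 semitones down).
An augmented second up from A#4 is B##4.
A perfect octave down from B##4 is B##3.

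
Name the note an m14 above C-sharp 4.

B 5

The fourteenth's letter: C up seven letter names plus an octave → B.
A minor fourteenth is 22 semitones; 22 semitones up from C#4 gives B5.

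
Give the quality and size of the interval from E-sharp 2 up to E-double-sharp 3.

E to E is the same letter name, plus an octave — that makes it an octave of some quality.
A perfect octave would be 12 semitones; E#2 to E##3 is 13, one semitone wider, so the interval is augmented.

A8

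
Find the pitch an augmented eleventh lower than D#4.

Four letters down from D (plus an octave) reaches A.
Moving 18 semitones down from D#4 (the size of an augmented eleventh) reaches A2.

A2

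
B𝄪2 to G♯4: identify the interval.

B to G spans six letter names (B-C-D-E-F-G), plus an octave: a thirteenth.
The major thirteenth is 21 semitones; here we have 19, two semitones narrower: diminished.
(Equivalently, a compound diminished sixth: a diminished sixth plus an octave.)

diminished thirteenth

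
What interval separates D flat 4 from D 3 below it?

diminished 8th

Descending from Db4 to D3 is the same interval as ascending D3 to Db4.
D to D is the same letter name, plus an octave, so the interval is some kind of octave.
The perfect octave is 12 semitones; here we have 11, one semitone narrower: diminished.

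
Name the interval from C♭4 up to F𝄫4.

C to F spans four letter names (C-D-E-F), so the interval is some kind of fourth.
Cb4 to Fbb4 spans 4 semitones — one semitone narrower than the perfect fourth (5) — giving a diminished fourth.

diminished fourth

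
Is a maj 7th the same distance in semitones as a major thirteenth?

A major seventh spans 11 semitones; a major thirteenth spans 21 semitones. They differ by 10.

No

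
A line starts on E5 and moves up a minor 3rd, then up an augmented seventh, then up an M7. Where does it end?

A minor third up from E5 is G5.
An augmented seventh up from G5 is F##6.
Up a major seventh from F##6: E##7 (11 semitones up).

E##7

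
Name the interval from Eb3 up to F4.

E to F spans two letter names (E-F), plus an octave — that makes it a ninth of some quality.
Counting semitones, Eb3→F4 is 14, which is the major ninth.
(Equivalently, a compound major second: a major second plus an octave.)

major 9th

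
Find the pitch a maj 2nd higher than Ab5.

Bb5

Counting two letter names up from A lands on B.
Moving 2 semitones up from Ab5 (the size of a major second) reaches Bb5.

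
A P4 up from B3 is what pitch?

E4

Four letter names up from B: E.
Moving 5 semitones up from B3 (the size of a perfect fourth) reaches E4.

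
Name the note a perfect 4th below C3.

G2

Counting four letter names down from C lands on G.
Moving 5 semitones down from C3 (the size of a perfect fourth) reaches G2.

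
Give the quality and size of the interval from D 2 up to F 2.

D to F spans three letter names (D-E-F), so the interval is some kind of third.
D2 to F2 is 3 semitones, a half step short of the major third (4), so this is minor.

minor third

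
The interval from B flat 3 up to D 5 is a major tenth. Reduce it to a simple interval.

Subtracting seven from the interval number removes an octave: 10 − 7 = 3.
So a major tenth is an octave plus a major third. The quality is unchanged.

M3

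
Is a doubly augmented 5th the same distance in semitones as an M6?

Yes

A doubly augmented fifth = 9 semitones = a major sixth; enharmonically equal.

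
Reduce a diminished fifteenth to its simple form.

Subtracting seven from the interval number removes an octave: 15 − 7 = 8.
That makes a diminished fifteenth a compound diminished octave — an octave plus a diminished octave.

d8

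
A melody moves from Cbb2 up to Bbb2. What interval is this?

M7

C to B spans seven letter names (C-D-E-F-G-A-B), so the interval is some kind of seventh.
The major seventh spans 11 semitones, and Cbb2 to Bbb2 is exactly 11 semitones — so this is a major seventh.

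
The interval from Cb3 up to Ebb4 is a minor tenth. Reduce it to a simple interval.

m3

Take out an octave (7 from the number): 10 − 7 = 3.
That makes a minor tenth a compound minor third — an octave plus a minor third.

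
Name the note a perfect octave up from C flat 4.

C flat 5

The letter stays C (same as the start), shifted an octave up.
Moving 12 semitones up from Cb4 (the size of a perfect octave) reaches Cb5.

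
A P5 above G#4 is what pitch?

The fifth takes the letter from G up to D.
A perfect fifth is 7 semitones; 7 semitones up from G#4 gives D#5.

D#5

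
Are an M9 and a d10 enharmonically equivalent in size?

A major ninth spans 14 semitones, and a diminished tenth also spans 14 semitones — they're enharmonic.

Yes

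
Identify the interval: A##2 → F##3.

A to F spans six letter names (A-B-C-D-E-F): a sixth.
A major sixth would be 9 semitones, but A##2 to F##3 is 8 — one semitone narrower, making it a minor sixth.

minor sixth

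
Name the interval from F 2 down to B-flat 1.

perfect 5th

Descending from F2 to Bb1 is the same interval as ascending Bb1 to F2.
B to F spans five letter names (B-C-D-E-F) — that makes it a fifth of some quality.
Counting semitones, Bb1→F2 is 7, which is the perfect fifth.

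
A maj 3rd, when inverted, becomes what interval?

minor sixth

Inverted interval numbers add to nine, so a third pairs with a sixth (3 + 6 = 9).
Quality inverts too: major becomes minor. That makes the inversion a minor sixth.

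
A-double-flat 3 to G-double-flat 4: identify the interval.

m7

A to G spans seven letter names (A-B-C-D-E-F-G) — that makes it a seventh of some quality.
At 10 semitones, Abb3→Gbb4 falls one short of a major seventh: minor.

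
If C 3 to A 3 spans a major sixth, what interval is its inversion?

The rule of nine gives the new number: 9 − 6 = 3, so a sixth becomes a third.
The quality also flips — major becomes minor — giving a minor third.

minor 3rd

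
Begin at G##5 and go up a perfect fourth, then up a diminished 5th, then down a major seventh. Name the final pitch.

Up a perfect fourth from G##5: C##6 (5 semitones up).
C##6 up a diminished fifth → G#6 (6 semitones).
G#6 down a major seventh → A5 (11 semitones).

A5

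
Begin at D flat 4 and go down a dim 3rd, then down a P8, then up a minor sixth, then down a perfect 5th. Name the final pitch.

C 3

Db4 down a diminished third → B3 (2 semitones).
A perfect octave down from B3 is B2.
A minor sixth up from B2 is G3.
A perfect fifth down from G3 is C3.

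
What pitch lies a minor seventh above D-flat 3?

C-flat 4

Seven letter names up from D: C.
A minor seventh is 10 semitones; 10 semitones up from Db3 gives Cb4.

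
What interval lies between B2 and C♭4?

B to C spans two letter names (B-C), plus an octave, so the interval is some kind of ninth.
B2 to Cb4 spans 12 semitones — two semitones narrower than the major ninth (14) — giving a diminished ninth.

d9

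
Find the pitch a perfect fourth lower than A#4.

Counting four letter names down from A lands on E.
Moving 5 semitones down from A#4 (the size of a perfect fourth) reaches E#4.

E#4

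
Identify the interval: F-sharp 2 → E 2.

Descending from F#2 to E2 is the same interval as ascending E2 to F#2.
E to F spans two letter names (E-F) — that makes it a second of some quality.
Counting semitones, E2→F#2 is 2, which is the major second.

major second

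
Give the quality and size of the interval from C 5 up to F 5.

C to F spans four letter names (C-D-E-F): a fourth.
The perfect fourth spans 5 semitones, and C5 to F5 is exactly 5 semitones — so this is a perfect fourth.

perfect 4th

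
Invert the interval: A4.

diminished fifth

The rule of nine gives the new number: 9 − 4 = 5, so a fourth becomes a fifth.
The quality also flips — augmented becomes diminished — giving a diminished fifth.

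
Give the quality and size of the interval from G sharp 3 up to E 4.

minor 6th

G to E spans six letter names (G-A-B-C-D-E), so the interval is some kind of sixth.
A major sixth would be 9 semitones, but G#3 to E4 is 8 — one semitone narrower, making it a minor sixth.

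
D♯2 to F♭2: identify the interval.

D to F spans three letter names (D-E-F): a third.
D#2 to Fb2 spans 1 semitone — three semitones narrower than the major third (4) — giving a doubly diminished third.

doubly diminished third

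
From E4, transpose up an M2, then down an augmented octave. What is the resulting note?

A major second up from E4 is F#4.
F#4 down an augmented octave → F3 (13 semitones).

F3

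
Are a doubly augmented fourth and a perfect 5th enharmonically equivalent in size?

A doubly augmented fourth spans 7 semitones, and a perfect fifth also spans 7 semitones — they're enharmonic.

Yes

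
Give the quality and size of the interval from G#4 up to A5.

G to A spans two letter names (G-A), plus an octave, so the interval is some kind of ninth.
A major ninth would be 14 semitones, but G#4 to A5 is 13 — one semitone narrower, making it a minor ninth.
(Equivalently, a compound minor second: a minor second plus an octave.)

minor ninth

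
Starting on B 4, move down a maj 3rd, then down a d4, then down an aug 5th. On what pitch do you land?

B4 down a major third → G4 (4 semitones).
Down a diminished fourth from G4: D#4 (4 semitones down).
D#4 down an augmented fifth → G3 (8 semitones).

G 3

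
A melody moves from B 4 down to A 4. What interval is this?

major second

Descending from B4 to A4 is the same interval as ascending A4 to B4.
A to B spans two letter names (A-B), so the interval is some kind of second.
Counting semitones, A4→B4 is 2, which is the major second.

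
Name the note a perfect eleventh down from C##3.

The eleventh's letter: C down four letter names plus an octave → G.
Moving 17 semitones down from C##3 (the size of a perfect eleventh) reaches G##1.

G##1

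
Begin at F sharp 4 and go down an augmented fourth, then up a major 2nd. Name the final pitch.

Down an augmented fourth from F#4: C4 (6 semitones down).
C4 up a major second → D4 (2 semitones).

D 4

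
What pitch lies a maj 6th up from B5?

The sixth takes the letter from B up to G.
A major sixth spans 9 semitones, so from B5 the target pitch is G#6.

G#6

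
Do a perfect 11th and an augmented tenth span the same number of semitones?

A perfect eleventh spans 17 semitones, and an augmented tenth also spans 17 semitones — they're enharmonic.

Yes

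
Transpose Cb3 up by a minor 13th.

Counting six letter names plus an octave up from C lands on A.
A minor thirteenth is 20 semitones; 20 semitones up from Cb3 gives Abb4.

Abb4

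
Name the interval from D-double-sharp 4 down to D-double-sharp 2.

perfect fifteenth

Descending from D##4 to D##2 is the same interval as ascending D##2 to D##4.
D to D is the same letter name, plus 2 octaves: a fifteenth.
The perfect fifteenth spans 24 semitones, and D##2 to D##4 is exactly 24 semitones — so this is a perfect fifteenth.
(Equivalently, a compound perfect octave: a perfect octave plus an octave.)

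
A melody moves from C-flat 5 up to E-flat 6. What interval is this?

major 10th

C to E spans three letter names (C-D-E), plus an octave: a tenth.
Counting semitones, Cb5→Eb6 is 16, which is the major tenth.
(Equivalently, a compound major third: a major third plus an octave.)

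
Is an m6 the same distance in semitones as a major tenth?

8 semitones (minor sixth) vs 16 semitones (major tenth): not equal.

No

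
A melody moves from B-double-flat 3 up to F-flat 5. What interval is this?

perfect twelfth

B to F spans five letter names (B-C-D-E-F), plus an octave, so the interval is some kind of twelfth.
The perfect twelfth spans 19 semitones, and Bbb3 to Fb5 is exactly 19 semitones — so this is a perfect twelfth.
(Equivalently, a compound perfect fifth: a perfect fifth plus an octave.)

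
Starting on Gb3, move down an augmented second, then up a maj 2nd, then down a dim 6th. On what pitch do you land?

An augmented second down from Gb3 is Fbb3.
A major second up from Fbb3 is Gbb3.
A diminished sixth down from Gbb3 is Bb2.

Bb2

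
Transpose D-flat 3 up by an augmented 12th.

A 4

The twelfth's letter: D up five letter names plus an octave → A.
An augmented twelfth is 20 semitones; 20 semitones up from Db3 gives A4.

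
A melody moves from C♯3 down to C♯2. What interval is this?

Descending from C#3 to C#2 is the same interval as ascending C#2 to C#3.
C to C is the same letter name, plus an octave, so the interval is some kind of octave.
Counting semitones, C#2→C#3 is 12, which is the perfect octave.

P8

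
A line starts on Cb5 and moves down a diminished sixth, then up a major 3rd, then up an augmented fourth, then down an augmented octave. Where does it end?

C#4

Cb5 down a diminished sixth → E4 (7 semitones).
A major third up from E4 is G#4.
Up an augmented fourth from G#4: C##5 (6 semitones up).
Down an augmented octave from C##5: C#4 (13 semitones down).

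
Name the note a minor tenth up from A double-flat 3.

C double-flat 5

Three letters up from A (plus an octave) reaches C.
A minor tenth spans 15 semitones, so from Abb3 the target pitch is Cbb5.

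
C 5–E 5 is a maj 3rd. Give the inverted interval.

The rule of nine gives the new number: 9 − 3 = 6, so a third becomes a sixth.
The quality also flips — major becomes minor — giving a minor sixth.

minor sixth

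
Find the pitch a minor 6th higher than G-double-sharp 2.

E-sharp 3

Six letter names up from G: E.
Moving 8 semitones up from G##2 (the size of a minor sixth) reaches E#3.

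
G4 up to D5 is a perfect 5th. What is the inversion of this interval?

Interval numbers invert to sum to nine: 5 + 4 = 9, so a fifth inverts to a fourth.
The quality also flips — perfect stays perfect — giving a perfect fourth.

P4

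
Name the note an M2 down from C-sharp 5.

Counting two letter names down from C lands on B.
A major second spans 2 semitones, so from C#5 the target pitch is B4.

B 4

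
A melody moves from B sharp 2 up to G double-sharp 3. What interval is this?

B to G spans six letter names (B-C-D-E-F-G) — that makes it a sixth of some quality.
Counting semitones, B#2→G##3 is 9, which is the major sixth.

M6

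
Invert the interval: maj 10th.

First reduce the compound major tenth to its simple form, a major third.
The rule of nine gives the new number: 9 − 3 = 6, so a third becomes a sixth.
Quality inverts too: major becomes minor. That makes the inversion a minor sixth.

m6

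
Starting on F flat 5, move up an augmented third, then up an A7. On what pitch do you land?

Up an augmented third from Fb5: A5 (5 semitones up).
A5 up an augmented seventh → G##6 (12 semitones).

G double-sharp 6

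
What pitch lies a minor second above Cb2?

Counting two letter names up from C lands on D.
A minor second spans 1 semitone, so from Cb2 the target pitch is Dbb2.

Dbb2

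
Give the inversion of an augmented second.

diminished seventh

Inverted interval numbers add to nine, so a second pairs with a seventh (2 + 7 = 9).
Quality inverts too: augmented becomes diminished. That makes the inversion a diminished seventh.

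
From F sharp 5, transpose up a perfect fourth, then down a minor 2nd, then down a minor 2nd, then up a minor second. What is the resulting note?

A sharp 5

A perfect fourth up from F#5 is B5.
B5 down a minor second → A#5 (1 semitone).
Down a minor second from A#5: G##5 (1 semitone down).
G##5 up a minor second → A#5 (1 semitone).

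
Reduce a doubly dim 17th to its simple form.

Each octave removed subtracts seven from the number: 17 − 14 = 3.
So a doubly diminished seventeenth is 2 octaves plus a doubly diminished third. The quality is unchanged.

doubly diminished third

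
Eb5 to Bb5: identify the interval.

P5

E to B spans five letter names (E-F-G-A-B): a fifth.
The perfect fifth spans 7 semitones, and Eb5 to Bb5 is exactly 7 semitones — so this is a perfect fifth.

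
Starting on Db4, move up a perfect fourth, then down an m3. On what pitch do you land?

A perfect fourth up from Db4 is Gb4.
Down a minor third from Gb4: Eb4 (3 semitones down).

Eb4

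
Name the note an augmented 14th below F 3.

The fourteenth's letter: F down seven letter names plus an octave → G.
An augmented fourteenth spans 24 semitones, so from F3 the target pitch is Gbb1.

G double-flat 1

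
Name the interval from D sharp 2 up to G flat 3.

doubly diminished 11th

D to G spans four letter names (D-E-F-G), plus an octave, so the interval is some kind of eleventh.
D#2 to Gb3 spans 15 semitones — two semitones narrower than the perfect eleventh (17) — giving a doubly diminished eleventh.
(Equivalently, a compound doubly diminished fourth: a doubly diminished fourth plus an octave.)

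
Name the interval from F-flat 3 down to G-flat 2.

Descending from Fb3 to Gb2 is the same interval as ascending Gb2 to Fb3.
G to F spans seven letter names (G-A-B-C-D-E-F) — that makes it a seventh of some quality.
At 10 semitones, Gb2→Fb3 falls one short of a major seventh: minor.

m7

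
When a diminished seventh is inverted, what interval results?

augmented 2nd

Interval numbers invert to sum to nine: 7 + 2 = 9, so a seventh inverts to a second.
Quality inverts too: diminished becomes augmented. That makes the inversion an augmented second.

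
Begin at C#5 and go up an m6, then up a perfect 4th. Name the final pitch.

Up a minor sixth from C#5: A5 (8 semitones up).
A5 up a perfect fourth → D6 (5 semitones).

D6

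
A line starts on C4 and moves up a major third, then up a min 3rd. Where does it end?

G4

A major third up from C4 is E4.
E4 up a minor third → G4 (3 semitones).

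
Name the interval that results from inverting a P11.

First reduce the compound perfect eleventh to its simple form, a perfect fourth.
Interval numbers invert to sum to nine: 4 + 5 = 9, so a fourth inverts to a fifth.
Quality inverts too: perfect stays perfect. That makes the inversion a perfect fifth.

perfect 5th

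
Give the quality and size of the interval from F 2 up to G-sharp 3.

F to G spans two letter names (F-G), plus an octave, so the interval is some kind of ninth.
A major ninth would be 14 semitones; F2 to G#3 is 15, one semitone wider, so the interval is augmented.
(Equivalently, a compound augmented second: an augmented second plus an octave.)

augmented ninth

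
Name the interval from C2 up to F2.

perfect fourth

C to F spans four letter names (C-D-E-F), so the interval is some kind of fourth.
C2 to F2 is 5 semitones, matching the perfect fourth exactly, so the quality is perfect.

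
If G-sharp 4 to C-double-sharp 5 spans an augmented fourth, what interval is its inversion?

diminished fifth

Interval numbers invert to sum to nine: 4 + 5 = 9, so a fourth inverts to a fifth.
Quality inverts too: augmented becomes diminished. That makes the inversion a diminished fifth.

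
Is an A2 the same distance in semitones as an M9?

No

3 semitones (augmented second) vs 14 semitones (major ninth): not equal.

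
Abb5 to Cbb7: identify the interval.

A to C spans three letter names (A-B-C), plus an octave — that makes it a tenth of some quality.
A major tenth would be 16 semitones, but Abb5 to Cbb7 is 15 — one semitone narrower, making it a minor tenth.
(Equivalently, a compound minor third: a minor third plus an octave.)

minor tenth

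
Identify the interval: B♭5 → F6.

perfect fifth

B to F spans five letter names (B-C-D-E-F), so the interval is some kind of fifth.
Bb5 to F6 is 7 semitones, matching the perfect fifth exactly, so the quality is perfect.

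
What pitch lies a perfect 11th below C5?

Counting four letter names plus an octave down from C lands on G.
A perfect eleventh spans 17 semitones, so from C5 the target pitch is G3.

G3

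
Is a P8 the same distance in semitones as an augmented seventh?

Yes

A perfect octave = 12 semitones = an augmented seventh; enharmonically equal.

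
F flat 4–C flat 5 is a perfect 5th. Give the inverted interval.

Inverted interval numbers add to nine, so a fifth pairs with a fourth (5 + 4 = 9).
Quality inverts too: perfect stays perfect. That makes the inversion a perfect fourth.

P4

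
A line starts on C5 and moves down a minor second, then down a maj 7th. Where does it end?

Down a minor second from C5: B4 (1 semitone down).
A major seventh down from B4 is C4.

C4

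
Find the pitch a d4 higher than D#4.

The fourth takes the letter from D up to G.
Moving 4 semitones up from D#4 (the size of a diminished fourth) reaches G4.

G4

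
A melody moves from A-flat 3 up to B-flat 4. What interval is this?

A to B spans two letter names (A-B), plus an octave, so the interval is some kind of ninth.
The major ninth spans 14 semitones, and Ab3 to Bb4 is exactly 14 semitones — so this is a major ninth.
(Equivalently, a compound major second: a major second plus an octave.)

major ninth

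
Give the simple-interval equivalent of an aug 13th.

Take out an octave (7 from the number): 13 − 7 = 6.
That makes an augmented thirteenth a compound augmented sixth — an octave plus an augmented sixth.

augmented 6th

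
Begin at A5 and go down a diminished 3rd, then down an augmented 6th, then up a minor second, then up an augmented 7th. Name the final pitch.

A#5

A5 down a diminished third → F##5 (2 semitones).
Down an augmented sixth from F##5: A4 (10 semitones down).
A4 up a minor second → Bb4 (1 semitone).
An augmented seventh up from Bb4 is A#5.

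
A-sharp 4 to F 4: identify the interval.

Descending from A#4 to F4 is the same interval as ascending F4 to A#4.
F to A spans three letter names (F-G-A), so the interval is some kind of third.
The major third is 4 semitones; here we have 5, one semitone wider: augmented.

A3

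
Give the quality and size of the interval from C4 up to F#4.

C to F spans four letter names (C-D-E-F) — that makes it a fourth of some quality.
The perfect fourth is 5 semitones; here we have 6, one semitone wider: augmented.

augmented fourth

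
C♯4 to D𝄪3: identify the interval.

Descending from C#4 to D##3 is the same interval as ascending D##3 to C#4.
D to C spans seven letter names (D-E-F-G-A-B-C), so the interval is some kind of seventh.
A major seventh would be 11 semitones; D##3 to C#4 is 9, two semitones narrower, so the interval is diminished.

diminished seventh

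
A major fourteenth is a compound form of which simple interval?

Each octave removed subtracts seven from the number: 14 − 7 = 7.
So a major fourteenth is an octave plus a major seventh. The quality is unchanged.

major 7th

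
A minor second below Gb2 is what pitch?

Two letter names down from G: F.
A minor second is 1 semitone; 1 semitone down from Gb2 gives F2.

F2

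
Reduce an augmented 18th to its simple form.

Each octave removed subtracts seven from the number: 18 − 14 = 4.
That makes an augmented eighteenth a compound augmented fourth — 2 octaves plus an augmented fourth.

augmented 4th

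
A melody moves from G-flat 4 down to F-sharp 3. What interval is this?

diminished ninth

Descending from Gb4 to F#3 is the same interval as ascending F#3 to Gb4.
F to G spans two letter names (F-G), plus an octave: a ninth.
The major ninth is 14 semitones; here we have 12, two semitones narrower: diminished.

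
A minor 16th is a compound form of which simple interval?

Take out 2 octaves (14 from the number): 16 − 14 = 2.
Quality carries through unchanged, so the simple form is a minor second.

minor second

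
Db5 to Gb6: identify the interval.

P11

D to G spans four letter names (D-E-F-G), plus an octave: an eleventh.
The perfect eleventh spans 17 semitones, and Db5 to Gb6 is exactly 17 semitones — so this is a perfect eleventh.
(Equivalently, a compound perfect fourth: a perfect fourth plus an octave.)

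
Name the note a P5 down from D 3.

G 2

Five letter names down from D: G.
Moving 7 semitones down from D3 (the size of a perfect fifth) reaches G2.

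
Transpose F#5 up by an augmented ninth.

Counting two letter names plus an octave up from F lands on G.
Moving 15 semitones up from F#5 (the size of an augmented ninth) reaches G##6.

G##6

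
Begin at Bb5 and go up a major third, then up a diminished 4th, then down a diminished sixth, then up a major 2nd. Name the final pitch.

C#6

Up a major third from Bb5: D6 (4 semitones up).
D6 up a diminished fourth → Gb6 (4 semitones).
A diminished sixth down from Gb6 is B5.
B5 up a major second → C#6 (2 semitones).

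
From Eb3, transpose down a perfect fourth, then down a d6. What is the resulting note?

D#2

Eb3 down a perfect fourth → Bb2 (5 semitones).
A diminished sixth down from Bb2 is D#2.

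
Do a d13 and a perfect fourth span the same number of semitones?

No

A diminished thirteenth spans 19 semitones; a perfect fourth spans 5 semitones. They differ by 14.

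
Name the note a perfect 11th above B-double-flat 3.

Four letters up from B (plus an octave) reaches E.
A perfect eleventh spans 17 semitones, so from Bbb3 the target pitch is Ebb5.

E-double-flat 5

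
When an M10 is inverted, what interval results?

First reduce the compound major tenth to its simple form, a major third.
Inverted interval numbers add to nine, so a third pairs with a sixth (3 + 6 = 9).
And major becomes minor under inversion, so we get a minor sixth.

minor sixth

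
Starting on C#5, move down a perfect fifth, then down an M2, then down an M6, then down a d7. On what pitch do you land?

A#2

C#5 down a perfect fifth → F#4 (7 semitones).
F#4 down a major second → E4 (2 semitones).
E4 down a major sixth → G3 (9 semitones).
A diminished seventh down from G3 is A#2.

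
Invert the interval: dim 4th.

augmented 5th

The rule of nine gives the new number: 9 − 4 = 5, so a fourth becomes a fifth.
And diminished becomes augmented under inversion, so we get an augmented fifth.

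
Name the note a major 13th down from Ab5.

Six letters down from A (plus an octave) reaches C.
A major thirteenth is 21 semitones; 21 semitones down from Ab5 gives Cb4.

Cb4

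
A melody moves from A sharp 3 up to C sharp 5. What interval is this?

m10

A to C spans three letter names (A-B-C), plus an octave — that makes it a tenth of some quality.
A major tenth would be 16 semitones, but A#3 to C#5 is 15 — one semitone narrower, making it a minor tenth.
(Equivalently, a compound minor third: a minor third plus an octave.)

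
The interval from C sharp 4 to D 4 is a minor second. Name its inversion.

major seventh

Inverted interval numbers add to nine, so a second pairs with a seventh (2 + 7 = 9).
The quality also flips — minor becomes major — giving a major seventh.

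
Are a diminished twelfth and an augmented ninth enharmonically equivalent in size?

18 semitones (diminished twelfth) vs 15 semitones (augmented ninth): not equal.

No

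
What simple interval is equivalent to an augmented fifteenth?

Subtracting seven from the interval number removes an octave: 15 − 7 = 8.
That makes an augmented fifteenth a compound augmented octave — an octave plus an augmented octave.

augmented 8th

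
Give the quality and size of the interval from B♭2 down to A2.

minor 2nd

Descending from Bb2 to A2 is the same interval as ascending A2 to Bb2.
A to B spans two letter names (A-B), so the interval is some kind of second.
A major second would be 2 semitones, but A2 to Bb2 is 1 — one semitone narrower, making it a minor second.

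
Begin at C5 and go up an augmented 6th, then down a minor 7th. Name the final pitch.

Up an augmented sixth from C5: A#5 (10 semitones up).
A minor seventh down from A#5 is B#4.

B#4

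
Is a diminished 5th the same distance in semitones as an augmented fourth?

A diminished fifth = 6 semitones = an augmented fourth; enharmonically equal.

Yes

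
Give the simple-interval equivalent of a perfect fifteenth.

perfect 8th

Take out an octave (7 from the number): 15 − 7 = 8.
Quality carries through unchanged, so the simple form is a perfect octave.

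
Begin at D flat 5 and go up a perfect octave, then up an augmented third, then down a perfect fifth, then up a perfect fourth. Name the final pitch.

Db5 up a perfect octave → Db6 (12 semitones).
Db6 up an augmented third → F#6 (5 semitones).
F#6 down a perfect fifth → B5 (7 semitones).
A perfect fourth up from B5 is E6.

E 6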